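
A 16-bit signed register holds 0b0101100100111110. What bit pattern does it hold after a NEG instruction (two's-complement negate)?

1010011011000010

Invert: 1010011011000001. Add 1: 1010011011000010.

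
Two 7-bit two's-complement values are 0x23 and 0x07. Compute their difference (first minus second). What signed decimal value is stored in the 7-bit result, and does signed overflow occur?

0x23 = 0100011 = 35 (signed)
0x07 = 0000111 = 7 (signed)
Subtract via negate-and-add: invert 0000111 + 1 = 1111001 (i.e. -7).
  0100011
+ 1111001
= 0011100  (discard carry-out 1)
Result 0011100: MSB = 0 → value 28.
Addends (after negating the subtrahend) have opposite signs, so signed overflow cannot occur.

28; no overflow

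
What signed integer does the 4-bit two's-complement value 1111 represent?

MSB is 1, so the value is negative.
Unsigned reading: 15. Subtract 2^4 = 16: 15 − 16 = -1.

-1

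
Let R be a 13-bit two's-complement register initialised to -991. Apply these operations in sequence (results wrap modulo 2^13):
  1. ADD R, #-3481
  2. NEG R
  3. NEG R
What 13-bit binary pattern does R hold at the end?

0111010001000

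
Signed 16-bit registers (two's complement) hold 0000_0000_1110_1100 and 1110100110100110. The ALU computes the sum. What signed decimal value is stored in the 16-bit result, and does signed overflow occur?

0000_0000_1110_1100 → 0000000011101100 = 236 (signed)
1110100110100110 = -5722 (signed)
  0000000011101100
+ 1110100110100110
= 1110101010010010
Result 1110101010010010: MSB = 1 → 60050 − 65536 = -5486.
Addends have opposite signs, so signed overflow cannot occur.

-5486; no overflow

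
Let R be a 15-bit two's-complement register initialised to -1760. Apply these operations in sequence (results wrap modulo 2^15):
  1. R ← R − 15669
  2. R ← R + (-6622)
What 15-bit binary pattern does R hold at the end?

010001000001101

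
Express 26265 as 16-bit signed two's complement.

26265 is non-negative, so write it directly in 16 bits: 0110011010011001.

0110011010011001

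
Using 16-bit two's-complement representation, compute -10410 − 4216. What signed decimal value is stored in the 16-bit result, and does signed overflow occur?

-10410 → 1101011101010110
4216 → 0001000001111000
Subtract via negate-and-add: invert 0001000001111000 + 1 = 1110111110001000 (i.e. -4216).
  1101011101010110
+ 1110111110001000
= 1100011011011110  (discard carry-out 1)
Result 1100011011011110: MSB = 1 → 50910 − 65536 = -14626.
Both addends (after negating the subtrahend) are negative and so is the stored result: no signed overflow.

-14626; no overflow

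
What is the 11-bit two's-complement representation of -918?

|-918| = 918 = 01110010110 in 11 bits.
Invert the bits: 10001101001. Add 1: 10001101010.
Check: 10001101010 reads as 1130 − 2048 = -918.

10001101010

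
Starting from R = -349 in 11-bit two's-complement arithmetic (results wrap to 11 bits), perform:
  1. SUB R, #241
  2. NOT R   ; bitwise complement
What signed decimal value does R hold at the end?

589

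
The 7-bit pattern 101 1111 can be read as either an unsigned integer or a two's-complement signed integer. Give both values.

unsigned = 95, signed = -33

Unsigned: 1011111 = 95.
Signed: MSB=1 → 95 − 128 = -33.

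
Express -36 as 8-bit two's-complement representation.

11011100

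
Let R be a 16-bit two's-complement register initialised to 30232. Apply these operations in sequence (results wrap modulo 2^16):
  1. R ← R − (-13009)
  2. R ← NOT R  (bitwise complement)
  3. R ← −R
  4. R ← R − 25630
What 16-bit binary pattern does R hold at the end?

Start: R = 30232 = 0111011000011000.
R = 30232 − (-13009) = 43241; wraps to -22295 = 1010100011101001
R = NOT 1010100011101001 = 0101011100010110 = 22294
R = −(22294) = -22294 = 1010100011101010
R = -22294 − 25630 = -47924; wraps to 17612 = 0100010011001100

0100010011001100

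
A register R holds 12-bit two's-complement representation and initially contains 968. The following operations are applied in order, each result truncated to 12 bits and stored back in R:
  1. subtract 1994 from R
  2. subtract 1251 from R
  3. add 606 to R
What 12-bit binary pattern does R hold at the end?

Start: R = 968 = 001111001000.
R = 968 − 1994 = -1026 = 101111111110
R = -1026 − 1251 = -2277; wraps to 1819 = 011100011011
R = 1819 + 606 = 2425; wraps to -1671 = 100101111001

100101111001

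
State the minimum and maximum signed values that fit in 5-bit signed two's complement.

Minimum: −2^4 = -16.
Maximum: 2^4 − 1 = 15.

min = -16, max = 15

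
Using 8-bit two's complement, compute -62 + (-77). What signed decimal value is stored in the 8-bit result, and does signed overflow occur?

-62 → 11000010
-77 → 10110011
  11000010
+ 10110011
= 01110101  (discard carry-out 1)
Result 01110101: MSB = 0 → value 117.
Both addends are negative but the stored result is non-negative: signed overflow. The true value -62 + (-77) = -139 lies outside [-128, 127].

117; overflow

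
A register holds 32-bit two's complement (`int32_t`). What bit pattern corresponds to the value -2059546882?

10000101001111011100111011111110

|-2059546882| = 2059546882 = 01111010110000100011000100000010 in 32 bits.
Invert the bits: 10000101001111011100111011111101. Add 1: 10000101001111011100111011111110.
Check: 10000101001111011100111011111110 reads as 2235420414 − 4294967296 = -2059546882.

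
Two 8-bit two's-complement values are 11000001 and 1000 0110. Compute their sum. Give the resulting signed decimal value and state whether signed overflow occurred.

71; overflow

11000001 = -63 (signed)
1000 0110 → 10000110 = -122 (signed)
  11000001
+ 10000110
= 01000111  (discard carry-out 1)
Result 01000111: MSB = 0 → value 71.
Both addends are negative but the stored result is non-negative: signed overflow. The true value -63 + (-122) = -185 lies outside [-128, 127].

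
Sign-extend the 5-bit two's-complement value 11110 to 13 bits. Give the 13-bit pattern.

MSB of 11110 is 1; replicate it into the new high bits.
11111111|11110 → 1111111111110 (still -2).

1111111111110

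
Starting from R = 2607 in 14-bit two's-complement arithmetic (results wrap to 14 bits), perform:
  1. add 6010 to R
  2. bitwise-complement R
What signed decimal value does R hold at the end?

7766

Start: R = 2607 = 00101000101111.
R = 2607 + 6010 = 8617; wraps to -7767 = 10000110101001
R = NOT 10000110101001 = 01111001010110 = 7766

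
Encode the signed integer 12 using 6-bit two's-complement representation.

001100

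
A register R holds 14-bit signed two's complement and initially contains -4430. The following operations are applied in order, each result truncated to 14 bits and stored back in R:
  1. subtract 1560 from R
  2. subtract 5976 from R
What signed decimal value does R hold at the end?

4418

Start: R = -4430 = 10111010110010.
R = -4430 − 1560 = -5990 = 10100010011010
R = -5990 − 5976 = -11966; wraps to 4418 = 01000101000010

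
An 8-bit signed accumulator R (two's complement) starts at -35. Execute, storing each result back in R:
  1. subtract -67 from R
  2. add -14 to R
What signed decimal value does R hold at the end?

18

Start: R = -35 = 11011101.
R = -35 − (-67) = 32 = 00100000
R = 32 + (-14) = 18 = 00010010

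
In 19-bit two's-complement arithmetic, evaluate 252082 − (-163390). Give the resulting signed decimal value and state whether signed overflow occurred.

-108816; overflow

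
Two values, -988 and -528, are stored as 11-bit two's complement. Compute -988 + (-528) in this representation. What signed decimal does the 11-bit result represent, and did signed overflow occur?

-988 → 10000100100
-528 → 10111110000
  10000100100
+ 10111110000
= 01000010100  (discard carry-out 1)
Result 01000010100: MSB = 0 → value 532.
Both addends are negative but the stored result is non-negative: signed overflow. The true value -988 + (-528) = -1516 lies outside [-1024, 1023].

532; overflow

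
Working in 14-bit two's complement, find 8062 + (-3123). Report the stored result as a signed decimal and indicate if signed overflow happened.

8062 → 01111101111110
-3123 → 11001111001101
  01111101111110
+ 11001111001101
= 01001101001011  (discard carry-out 1)
Result 01001101001011: MSB = 0 → value 4939.
Addends have opposite signs, so signed overflow cannot occur.

4939; no overflow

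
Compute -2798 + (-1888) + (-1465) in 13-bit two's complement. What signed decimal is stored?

-2798 + (-1888) = -4686 → wraps to 3506 (0110110110010)
3506 + (-1465) = 2041 (0011111111001)

2041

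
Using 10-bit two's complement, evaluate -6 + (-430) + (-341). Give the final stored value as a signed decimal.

247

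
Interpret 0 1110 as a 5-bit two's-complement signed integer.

MSB is 0, so the value is non-negative: 01110 = 14.

14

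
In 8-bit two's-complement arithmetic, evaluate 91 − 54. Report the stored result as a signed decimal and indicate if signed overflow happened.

91 → 01011011
54 → 00110110
Subtract via negate-and-add: invert 00110110 + 1 = 11001010 (i.e. -54).
  01011011
+ 11001010
= 00100101  (discard carry-out 1)
Result 00100101: MSB = 0 → value 37.
Addends (after negating the subtrahend) have opposite signs, so signed overflow cannot occur.

37; no overflow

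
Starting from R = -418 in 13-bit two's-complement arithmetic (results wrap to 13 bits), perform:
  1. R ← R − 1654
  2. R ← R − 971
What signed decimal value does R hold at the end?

-3043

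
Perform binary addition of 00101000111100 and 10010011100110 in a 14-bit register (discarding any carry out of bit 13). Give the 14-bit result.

10111100100010

  00101000111100
+ 10010011100110
= 10111100100010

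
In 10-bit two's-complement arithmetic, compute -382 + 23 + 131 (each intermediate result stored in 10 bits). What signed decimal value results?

-228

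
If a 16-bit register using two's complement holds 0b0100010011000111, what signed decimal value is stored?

17607

MSB is 0, so the value is non-negative: 0100010011000111 = 17607.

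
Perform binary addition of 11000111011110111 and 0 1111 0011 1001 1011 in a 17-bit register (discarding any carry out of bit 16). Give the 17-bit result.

01000001010010010

  11000111011110111
+ 01111001110011011
= 01000001010010010  (discard carry-out 1)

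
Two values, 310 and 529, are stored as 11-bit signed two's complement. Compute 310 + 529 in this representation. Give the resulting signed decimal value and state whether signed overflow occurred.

310 → 00100110110
529 → 01000010001
  00100110110
+ 01000010001
= 01101000111
Result 01101000111: MSB = 0 → value 839.
Both addends are non-negative and so is the stored result: no signed overflow.

839; no overflow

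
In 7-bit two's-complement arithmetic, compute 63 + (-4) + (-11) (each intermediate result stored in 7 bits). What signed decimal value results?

48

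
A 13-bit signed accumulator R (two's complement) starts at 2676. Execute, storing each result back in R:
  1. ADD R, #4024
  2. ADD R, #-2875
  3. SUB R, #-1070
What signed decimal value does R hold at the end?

Start: R = 2676 = 0101001110100.
R = 2676 + 4024 = 6700; wraps to -1492 = 1101000101100
R = -1492 + (-2875) = -4367; wraps to 3825 = 0111011110001
R = 3825 − (-1070) = 4895; wraps to -3297 = 1001100011111

-3297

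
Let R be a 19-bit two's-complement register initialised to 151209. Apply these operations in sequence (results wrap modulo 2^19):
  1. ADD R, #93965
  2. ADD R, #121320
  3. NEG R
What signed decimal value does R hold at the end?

157794

Start: R = 151209 = 0100100111010101001.
R = 151209 + 93965 = 245174 = 0111011110110110110
R = 245174 + 121320 = 366494; wraps to -157794 = 1011001011110011110
R = −(-157794) = 157794 = 0100110100001100010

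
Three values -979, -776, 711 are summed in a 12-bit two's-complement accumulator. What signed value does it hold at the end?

-979 + (-776) = -1755 (100100100101)
-1755 + 711 = -1044 (101111101100)

-1044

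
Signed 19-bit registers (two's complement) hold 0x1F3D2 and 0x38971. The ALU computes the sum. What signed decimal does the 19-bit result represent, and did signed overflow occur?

0x1F3D2 = 0011111001111010010 = 127954 (signed)
0x38971 = 0111000100101110001 = 231793 (signed)
  0011111001111010010
+ 0111000100101110001
= 1010111110101000011
Result 1010111110101000011: MSB = 1 → 359747 − 524288 = -164541.
Both addends are non-negative but the stored result is negative: signed overflow. The true value 127954 + 231793 = 359747 lies outside [-262144, 262143].

-164541; overflow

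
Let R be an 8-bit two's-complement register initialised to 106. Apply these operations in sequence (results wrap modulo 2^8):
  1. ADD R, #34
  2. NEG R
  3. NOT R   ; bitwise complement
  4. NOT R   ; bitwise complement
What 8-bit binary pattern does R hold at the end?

01110100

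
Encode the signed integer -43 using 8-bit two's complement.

|-43| = 43 = 00101011 in 8 bits.
Invert the bits: 11010100. Add 1: 11010101.
Check: 11010101 reads as 213 − 256 = -43.

11010101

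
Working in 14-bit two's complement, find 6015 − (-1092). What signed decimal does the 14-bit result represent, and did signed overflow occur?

7107; no overflow

6015 → 01011101111111
-1092 → 11101110111100
Subtract via negate-and-add: invert 11101110111100 + 1 = 00010001000100 (i.e. 1092).
  01011101111111
+ 00010001000100
= 01101111000011
Result 01101111000011: MSB = 0 → value 7107.
Both addends (after negating the subtrahend) are non-negative and so is the stored result: no signed overflow.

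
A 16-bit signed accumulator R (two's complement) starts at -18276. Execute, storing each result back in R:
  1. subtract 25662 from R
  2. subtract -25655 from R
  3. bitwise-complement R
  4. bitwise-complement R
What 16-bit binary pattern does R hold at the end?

1011100010010101

Start: R = -18276 = 1011100010011100.
R = -18276 − 25662 = -43938; wraps to 21598 = 0101010001011110
R = 21598 − (-25655) = 47253; wraps to -18283 = 1011100010010101
R = NOT 1011100010010101 = 0100011101101010 = 18282
R = NOT 0100011101101010 = 1011100010010101 = -18283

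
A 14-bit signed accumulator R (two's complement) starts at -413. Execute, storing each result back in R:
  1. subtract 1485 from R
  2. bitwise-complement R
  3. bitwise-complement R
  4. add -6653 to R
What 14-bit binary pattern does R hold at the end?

01111010011001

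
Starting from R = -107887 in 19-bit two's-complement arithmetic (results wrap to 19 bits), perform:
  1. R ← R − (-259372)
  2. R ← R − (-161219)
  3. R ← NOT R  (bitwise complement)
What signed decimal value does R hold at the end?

Start: R = -107887 = 1100101101010010001.
R = -107887 − (-259372) = 151485 = 0100100111110111101
R = 151485 − (-161219) = 312704; wraps to -211584 = 1001100010110000000
R = NOT 1001100010110000000 = 0110011101001111111 = 211583

211583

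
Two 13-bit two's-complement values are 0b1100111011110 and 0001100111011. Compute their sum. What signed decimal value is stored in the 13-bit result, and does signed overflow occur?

0b1100111011110 → 1100111011110 = -1570 (signed)
0001100111011 = 827 (signed)
  1100111011110
+ 0001100111011
= 1110100011001
Result 1110100011001: MSB = 1 → 7449 − 8192 = -743.
Addends have opposite signs, so signed overflow cannot occur.

-743; no overflow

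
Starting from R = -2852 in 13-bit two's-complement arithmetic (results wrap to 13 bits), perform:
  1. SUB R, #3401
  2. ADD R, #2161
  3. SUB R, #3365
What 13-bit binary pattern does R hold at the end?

0001011011111

Start: R = -2852 = 1010011011100.
R = -2852 − 3401 = -6253; wraps to 1939 = 0011110010011
R = 1939 + 2161 = 4100; wraps to -4092 = 1000000000100
R = -4092 − 3365 = -7457; wraps to 735 = 0001011011111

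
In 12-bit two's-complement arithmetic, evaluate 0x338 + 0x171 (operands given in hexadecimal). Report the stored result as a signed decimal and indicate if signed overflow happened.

0x338 = 001100111000 = 824 (signed)
0x171 = 000101110001 = 369 (signed)
  001100111000
+ 000101110001
= 010010101001
Result 010010101001: MSB = 0 → value 1193.
Both addends are non-negative and so is the stored result: no signed overflow.

1193; no overflow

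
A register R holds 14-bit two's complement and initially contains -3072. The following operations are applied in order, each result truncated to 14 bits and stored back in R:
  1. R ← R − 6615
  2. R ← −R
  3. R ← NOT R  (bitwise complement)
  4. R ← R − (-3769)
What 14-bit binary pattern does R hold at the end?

10100011100001

Start: R = -3072 = 11010000000000.
R = -3072 − 6615 = -9687; wraps to 6697 = 01101000101001
R = −(6697) = -6697 = 10010111010111
R = NOT 10010111010111 = 01101000101000 = 6696
R = 6696 − (-3769) = 10465; wraps to -5919 = 10100011100001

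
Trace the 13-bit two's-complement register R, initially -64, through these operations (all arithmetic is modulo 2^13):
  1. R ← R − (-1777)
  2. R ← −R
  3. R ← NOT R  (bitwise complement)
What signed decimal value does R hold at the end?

1712

Start: R = -64 = 1111111000000.
R = -64 − (-1777) = 1713 = 0011010110001
R = −(1713) = -1713 = 1100101001111
R = NOT 1100101001111 = 0011010110000 = 1712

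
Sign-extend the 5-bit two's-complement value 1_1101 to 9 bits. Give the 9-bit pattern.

111111101

MSB of 11101 is 1; replicate it into the new high bits.
1111|11101 → 111111101 (still -3).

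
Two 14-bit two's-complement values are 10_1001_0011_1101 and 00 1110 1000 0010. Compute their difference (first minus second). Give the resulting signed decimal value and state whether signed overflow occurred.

10_1001_0011_1101 → 10100100111101 = -5827 (signed)
00 1110 1000 0010 → 00111010000010 = 3714 (signed)
Subtract via negate-and-add: invert 00111010000010 + 1 = 11000101111110 (i.e. -3714).
  10100100111101
+ 11000101111110
= 01101010111011  (discard carry-out 1)
Result 01101010111011: MSB = 0 → value 6843.
Both addends (after negating the subtrahend) are negative but the stored result is non-negative: signed overflow. The true value -5827 − 3714 = -9541 lies outside [-8192, 8191].

6843; overflow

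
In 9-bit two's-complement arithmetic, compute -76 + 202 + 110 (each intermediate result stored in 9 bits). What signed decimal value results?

-76 + 202 = 126 (001111110)
126 + 110 = 236 (011101100)

236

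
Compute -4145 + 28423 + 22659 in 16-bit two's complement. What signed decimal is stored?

-18599

-4145 + 28423 = 24278 (0101111011010110)
24278 + 22659 = 46937 → wraps to -18599 (1011011101011001)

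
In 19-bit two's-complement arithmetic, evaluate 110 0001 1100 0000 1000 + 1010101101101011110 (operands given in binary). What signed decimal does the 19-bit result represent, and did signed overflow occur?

227174; overflow

110 0001 1100 0000 1000 → 1100001110000001000 = -123896 (signed)
1010101101101011110 = -173218 (signed)
  1100001110000001000
+ 1010101101101011110
= 0110111011101100110  (discard carry-out 1)
Result 0110111011101100110: MSB = 0 → value 227174.
Both addends are negative but the stored result is non-negative: signed overflow. The true value -123896 + (-173218) = -297114 lies outside [-262144, 262143].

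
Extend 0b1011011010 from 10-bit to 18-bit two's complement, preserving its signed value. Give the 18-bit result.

MSB of 1011011010 is 1; replicate it into the new high bits.
11111111|1011011010 → 111111111011011010 (still -294).

111111111011011010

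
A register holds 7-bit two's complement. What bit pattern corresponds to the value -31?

1100001

|-31| = 31 = 0011111 in 7 bits.
Invert the bits: 1100000. Add 1: 1100001.
Check: 1100001 reads as 97 − 128 = -31.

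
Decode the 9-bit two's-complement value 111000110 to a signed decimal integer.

-58

MSB is 1, so the value is negative.
Unsigned reading: 454. Subtract 2^9 = 512: 454 − 512 = -58.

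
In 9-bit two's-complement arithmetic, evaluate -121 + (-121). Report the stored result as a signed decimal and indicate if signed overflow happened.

-242; no overflow

-121 → 110000111
-121 → 110000111
  110000111
+ 110000111
= 100001110  (discard carry-out 1)
Result 100001110: MSB = 1 → 270 − 512 = -242.
Both addends are negative and so is the stored result: no signed overflow.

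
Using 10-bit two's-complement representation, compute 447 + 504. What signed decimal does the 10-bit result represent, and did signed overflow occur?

-73; overflow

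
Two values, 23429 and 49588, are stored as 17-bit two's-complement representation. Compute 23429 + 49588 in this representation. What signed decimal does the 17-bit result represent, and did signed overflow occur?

-58055; overflow

23429 → 00101101110000101
49588 → 01100000110110100
  00101101110000101
+ 01100000110110100
= 10001110100111001
Result 10001110100111001: MSB = 1 → 73017 − 131072 = -58055.
Both addends are non-negative but the stored result is negative: signed overflow. The true value 23429 + 49588 = 73017 lies outside [-65536, 65535].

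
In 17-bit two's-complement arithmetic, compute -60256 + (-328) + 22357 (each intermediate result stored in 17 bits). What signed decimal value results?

-60256 + (-328) = -60584 (10001001101011000)
-60584 + 22357 = -38227 (10110101010101101)

-38227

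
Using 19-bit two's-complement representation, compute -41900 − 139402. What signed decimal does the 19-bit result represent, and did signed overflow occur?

-41900 → 1110101110001010100
139402 → 0100010000010001010
Subtract via negate-and-add: invert 0100010000010001010 + 1 = 1011101111101110110 (i.e. -139402).
  1110101110001010100
+ 1011101111101110110
= 1010011101111001010  (discard carry-out 1)
Result 1010011101111001010: MSB = 1 → 342986 − 524288 = -181302.
Both addends (after negating the subtrahend) are negative and so is the stored result: no signed overflow.

-181302; no overflow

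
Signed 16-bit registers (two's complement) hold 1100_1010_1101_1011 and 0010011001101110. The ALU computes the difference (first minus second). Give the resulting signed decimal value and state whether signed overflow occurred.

-23443; no overflow

1100_1010_1101_1011 → 1100101011011011 = -13605 (signed)
0010011001101110 = 9838 (signed)
Subtract via negate-and-add: invert 0010011001101110 + 1 = 1101100110010010 (i.e. -9838).
  1100101011011011
+ 1101100110010010
= 1010010001101101  (discard carry-out 1)
Result 1010010001101101: MSB = 1 → 42093 − 65536 = -23443.
Both addends (after negating the subtrahend) are negative and so is the stored result: no signed overflow.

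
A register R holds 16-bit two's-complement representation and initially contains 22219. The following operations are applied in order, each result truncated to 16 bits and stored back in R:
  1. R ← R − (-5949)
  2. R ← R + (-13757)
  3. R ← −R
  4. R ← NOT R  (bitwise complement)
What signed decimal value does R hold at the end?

Start: R = 22219 = 0101011011001011.
R = 22219 − (-5949) = 28168 = 0110111000001000
R = 28168 + (-13757) = 14411 = 0011100001001011
R = −(14411) = -14411 = 1100011110110101
R = NOT 1100011110110101 = 0011100001001010 = 14410

14410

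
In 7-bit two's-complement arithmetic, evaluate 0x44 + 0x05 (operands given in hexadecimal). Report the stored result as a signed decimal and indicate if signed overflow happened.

0x44 = 1000100 = -60 (signed)
0x05 = 0000101 = 5 (signed)
  1000100
+ 0000101
= 1001001
Result 1001001: MSB = 1 → 73 − 128 = -55.
Addends have opposite signs, so signed overflow cannot occur.

-55; no overflow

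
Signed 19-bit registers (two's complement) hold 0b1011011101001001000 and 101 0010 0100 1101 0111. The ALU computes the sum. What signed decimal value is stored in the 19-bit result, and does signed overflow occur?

0b1011011101001001000 → 1011011101001001000 = -148920 (signed)
101 0010 0100 1101 0111 → 1010010010011010111 = -187177 (signed)
  1011011101001001000
+ 1010010010011010111
= 0101101111100011111  (discard carry-out 1)
Result 0101101111100011111: MSB = 0 → value 188191.
Both addends are negative but the stored result is non-negative: signed overflow. The true value -148920 + (-187177) = -336097 lies outside [-262144, 262143].

188191; overflow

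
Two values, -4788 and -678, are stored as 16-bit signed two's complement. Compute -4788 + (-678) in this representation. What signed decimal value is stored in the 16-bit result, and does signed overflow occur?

-5466; no overflow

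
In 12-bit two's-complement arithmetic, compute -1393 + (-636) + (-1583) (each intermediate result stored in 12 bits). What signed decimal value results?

-1393 + (-636) = -2029 (100000010011)
-2029 + (-1583) = -3612 → wraps to 484 (000111100100)

484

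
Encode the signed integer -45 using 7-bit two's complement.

1010011

|-45| = 45 = 0101101 in 7 bits.
Invert the bits: 1010010. Add 1: 1010011.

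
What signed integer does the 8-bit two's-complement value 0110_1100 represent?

108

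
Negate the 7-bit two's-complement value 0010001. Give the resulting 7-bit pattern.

Invert: 1101110. Add 1: 1101111.
Check: 0010001 = 17, 1101111 = -17.

1101111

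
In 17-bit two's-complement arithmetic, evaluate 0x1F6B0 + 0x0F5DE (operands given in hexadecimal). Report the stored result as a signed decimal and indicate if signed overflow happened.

60558; no overflow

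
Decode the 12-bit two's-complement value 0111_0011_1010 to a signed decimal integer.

MSB is 0, so the value is non-negative: 011100111010 = 1850.

1850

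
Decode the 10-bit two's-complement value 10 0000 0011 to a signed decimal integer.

MSB is 1, so the value is negative.
Invert: 0111111100. Add 1: 0111111101 = 509. So the value is −509.

-509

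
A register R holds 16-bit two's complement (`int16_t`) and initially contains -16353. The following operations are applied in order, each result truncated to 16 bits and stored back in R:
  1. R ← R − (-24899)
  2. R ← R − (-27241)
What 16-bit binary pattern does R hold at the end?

1000101111001011

Start: R = -16353 = 1100000000011111.
R = -16353 − (-24899) = 8546 = 0010000101100010
R = 8546 − (-27241) = 35787; wraps to -29749 = 1000101111001011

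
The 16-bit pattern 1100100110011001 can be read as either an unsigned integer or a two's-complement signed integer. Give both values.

Unsigned: 1100100110011001 = 51609.
Signed: MSB=1 → 51609 − 65536 = -13927.

unsigned = 51609, signed = -13927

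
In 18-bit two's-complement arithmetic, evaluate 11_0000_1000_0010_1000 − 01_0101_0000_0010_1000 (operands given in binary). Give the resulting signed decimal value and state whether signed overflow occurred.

112640; overflow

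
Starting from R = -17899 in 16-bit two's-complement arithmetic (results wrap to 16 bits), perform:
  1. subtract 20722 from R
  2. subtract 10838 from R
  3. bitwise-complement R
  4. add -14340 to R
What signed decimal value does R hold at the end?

-30418

Start: R = -17899 = 1011101000010101.
R = -17899 − 20722 = -38621; wraps to 26915 = 0110100100100011
R = 26915 − 10838 = 16077 = 0011111011001101
R = NOT 0011111011001101 = 1100000100110010 = -16078
R = -16078 + (-14340) = -30418 = 1000100100101110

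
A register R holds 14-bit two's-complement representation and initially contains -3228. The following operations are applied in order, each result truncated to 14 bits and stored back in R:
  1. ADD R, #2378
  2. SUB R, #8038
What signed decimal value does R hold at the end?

Start: R = -3228 = 11001101100100.
R = -3228 + 2378 = -850 = 11110010101110
R = -850 − 8038 = -8888; wraps to 7496 = 01110101001000

7496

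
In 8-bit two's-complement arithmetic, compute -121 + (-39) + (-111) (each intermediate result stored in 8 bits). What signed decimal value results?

-121 + (-39) = -160 → wraps to 96 (01100000)
96 + (-111) = -15 (11110001)

-15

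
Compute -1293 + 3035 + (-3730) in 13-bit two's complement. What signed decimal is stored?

-1293 + 3035 = 1742 (0011011001110)
1742 + (-3730) = -1988 (1100000111100)

-1988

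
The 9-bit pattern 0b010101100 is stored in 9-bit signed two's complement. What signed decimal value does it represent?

172

MSB is 0, so the value is non-negative: 010101100 = 172.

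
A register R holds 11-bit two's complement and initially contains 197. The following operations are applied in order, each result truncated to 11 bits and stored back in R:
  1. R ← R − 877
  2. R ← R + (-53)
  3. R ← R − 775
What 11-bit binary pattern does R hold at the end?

01000011100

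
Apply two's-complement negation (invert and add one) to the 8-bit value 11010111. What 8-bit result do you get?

00101001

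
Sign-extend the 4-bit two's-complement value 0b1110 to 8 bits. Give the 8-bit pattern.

MSB of 1110 is 1; replicate it into the new high bits.
1111|1110 → 11111110 (still -2).

11111110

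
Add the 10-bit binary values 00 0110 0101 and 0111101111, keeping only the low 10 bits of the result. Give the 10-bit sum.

1001010100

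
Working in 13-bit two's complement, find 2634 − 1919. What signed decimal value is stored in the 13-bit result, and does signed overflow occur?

2634 → 0101001001010
1919 → 0011101111111
Subtract via negate-and-add: invert 0011101111111 + 1 = 1100010000001 (i.e. -1919).
  0101001001010
+ 1100010000001
= 0001011001011  (discard carry-out 1)
Result 0001011001011: MSB = 0 → value 715.
Addends (after negating the subtrahend) have opposite signs, so signed overflow cannot occur.

715; no overflow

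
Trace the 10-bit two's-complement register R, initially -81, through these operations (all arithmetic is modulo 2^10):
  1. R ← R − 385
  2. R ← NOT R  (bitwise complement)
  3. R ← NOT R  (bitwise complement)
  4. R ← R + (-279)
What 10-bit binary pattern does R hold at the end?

Start: R = -81 = 1110101111.
R = -81 − 385 = -466 = 1000101110
R = NOT 1000101110 = 0111010001 = 465
R = NOT 0111010001 = 1000101110 = -466
R = -466 + (-279) = -745; wraps to 279 = 0100010111

0100010111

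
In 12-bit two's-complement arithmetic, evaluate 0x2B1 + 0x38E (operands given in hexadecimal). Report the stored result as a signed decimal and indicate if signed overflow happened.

1599; no overflow

0x2B1 = 001010110001 = 689 (signed)
0x38E = 001110001110 = 910 (signed)
  001010110001
+ 001110001110
= 011000111111
Result 011000111111: MSB = 0 → value 1599.
Both addends are non-negative and so is the stored result: no signed overflow.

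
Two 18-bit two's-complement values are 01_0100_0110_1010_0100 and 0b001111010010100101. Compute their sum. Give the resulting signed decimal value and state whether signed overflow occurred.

-115895; overflow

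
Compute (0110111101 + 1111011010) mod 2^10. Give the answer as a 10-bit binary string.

  0110111101
+ 1111011010
= 0110010111  (discard carry-out 1)

0110010111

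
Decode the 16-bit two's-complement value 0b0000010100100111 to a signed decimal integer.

1319

MSB is 0, so the value is non-negative: 0000010100100111 = 1319.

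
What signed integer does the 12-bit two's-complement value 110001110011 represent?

-909

MSB is 1, so the value is negative.
Invert: 001110001100. Add 1: 001110001101 = 909. So the value is −909.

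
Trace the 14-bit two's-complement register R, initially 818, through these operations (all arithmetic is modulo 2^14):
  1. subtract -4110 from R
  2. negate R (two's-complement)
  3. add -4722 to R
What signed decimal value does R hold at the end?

6734

Start: R = 818 = 00001100110010.
R = 818 − (-4110) = 4928 = 01001101000000
R = −(4928) = -4928 = 10110011000000
R = -4928 + (-4722) = -9650; wraps to 6734 = 01101001001110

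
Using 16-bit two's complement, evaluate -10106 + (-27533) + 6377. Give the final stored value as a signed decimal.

-31262

-10106 + (-27533) = -37639 → wraps to 27897 (0110110011111001)
27897 + 6377 = 34274 → wraps to -31262 (1000010111100010)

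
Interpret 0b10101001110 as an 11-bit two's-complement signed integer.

-690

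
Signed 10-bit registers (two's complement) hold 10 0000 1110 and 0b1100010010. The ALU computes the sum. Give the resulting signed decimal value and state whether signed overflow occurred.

10 0000 1110 → 1000001110 = -498 (signed)
0b1100010010 → 1100010010 = -238 (signed)
  1000001110
+ 1100010010
= 0100100000  (discard carry-out 1)
Result 0100100000: MSB = 0 → value 288.
Both addends are negative but the stored result is non-negative: signed overflow. The true value -498 + (-238) = -736 lies outside [-512, 511].

288; overflow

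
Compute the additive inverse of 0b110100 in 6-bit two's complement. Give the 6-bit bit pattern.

001100

Invert: 001011. Add 1: 001100.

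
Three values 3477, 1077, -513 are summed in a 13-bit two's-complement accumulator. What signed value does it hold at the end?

4041

3477 + 1077 = 4554 → wraps to -3638 (1000111001010)
-3638 + (-513) = -4151 → wraps to 4041 (0111111001001)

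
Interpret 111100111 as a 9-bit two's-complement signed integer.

-25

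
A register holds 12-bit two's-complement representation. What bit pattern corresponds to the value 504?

000111111000

504 is non-negative, so write it directly in 12 bits: 000111111000.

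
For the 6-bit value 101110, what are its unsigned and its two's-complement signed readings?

unsigned = 46, signed = -18

Unsigned: 101110 = 46.
Signed: MSB=1 → 46 − 64 = -18.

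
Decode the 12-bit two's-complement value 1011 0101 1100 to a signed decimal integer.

-1188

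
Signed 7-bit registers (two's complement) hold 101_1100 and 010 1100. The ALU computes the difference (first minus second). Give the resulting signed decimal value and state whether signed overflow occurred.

48; overflow

101_1100 → 1011100 = -36 (signed)
010 1100 → 0101100 = 44 (signed)
Subtract via negate-and-add: invert 0101100 + 1 = 1010100 (i.e. -44).
  1011100
+ 1010100
= 0110000  (discard carry-out 1)
Result 0110000: MSB = 0 → value 48.
Both addends (after negating the subtrahend) are negative but the stored result is non-negative: signed overflow. The true value -36 − 44 = -80 lies outside [-64, 63].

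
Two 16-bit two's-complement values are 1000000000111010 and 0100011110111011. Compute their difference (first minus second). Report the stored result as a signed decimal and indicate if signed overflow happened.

14463; overflow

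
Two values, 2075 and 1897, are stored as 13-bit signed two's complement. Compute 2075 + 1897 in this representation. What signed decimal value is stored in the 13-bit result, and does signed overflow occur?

2075 → 0100000011011
1897 → 0011101101001
  0100000011011
+ 0011101101001
= 0111110000100
Result 0111110000100: MSB = 0 → value 3972.
Both addends are non-negative and so is the stored result: no signed overflow.

3972; no overflow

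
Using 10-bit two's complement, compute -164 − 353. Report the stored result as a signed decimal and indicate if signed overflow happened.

507; overflow

-164 → 1101011100
353 → 0101100001
Subtract via negate-and-add: invert 0101100001 + 1 = 1010011111 (i.e. -353).
  1101011100
+ 1010011111
= 0111111011  (discard carry-out 1)
Result 0111111011: MSB = 0 → value 507.
Both addends (after negating the subtrahend) are negative but the stored result is non-negative: signed overflow. The true value -164 − 353 = -517 lies outside [-512, 511].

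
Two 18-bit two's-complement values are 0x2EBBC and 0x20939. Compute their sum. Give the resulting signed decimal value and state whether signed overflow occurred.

62709; overflow

0x2EBBC = 101110101110111100 = -70724 (signed)
0x20939 = 100000100100111001 = -128711 (signed)
  101110101110111100
+ 100000100100111001
= 001111010011110101  (discard carry-out 1)
Result 001111010011110101: MSB = 0 → value 62709.
Both addends are negative but the stored result is non-negative: signed overflow. The true value -70724 + (-128711) = -199435 lies outside [-131072, 131071].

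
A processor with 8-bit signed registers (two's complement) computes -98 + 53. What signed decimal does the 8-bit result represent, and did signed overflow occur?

-45; no overflow

-98 → 10011110
53 → 00110101
  10011110
+ 00110101
= 11010011
Result 11010011: MSB = 1 → 211 − 256 = -45.
Addends have opposite signs, so signed overflow cannot occur.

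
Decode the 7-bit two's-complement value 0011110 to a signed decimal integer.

MSB is 0, so the value is non-negative: 0011110 = 30.

30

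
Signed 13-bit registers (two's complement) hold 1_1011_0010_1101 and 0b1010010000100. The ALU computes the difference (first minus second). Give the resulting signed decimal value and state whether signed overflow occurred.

1_1011_0010_1101 → 1101100101101 = -1235 (signed)
0b1010010000100 → 1010010000100 = -2940 (signed)
Subtract via negate-and-add: invert 1010010000100 + 1 = 0101101111100 (i.e. 2940).
  1101100101101
+ 0101101111100
= 0011010101001  (discard carry-out 1)
Result 0011010101001: MSB = 0 → value 1705.
Addends (after negating the subtrahend) have opposite signs, so signed overflow cannot occur.

1705; no overflow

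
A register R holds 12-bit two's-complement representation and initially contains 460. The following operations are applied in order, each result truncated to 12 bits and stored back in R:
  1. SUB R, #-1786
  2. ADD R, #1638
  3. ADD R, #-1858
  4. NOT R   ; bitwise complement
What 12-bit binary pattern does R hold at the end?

Start: R = 460 = 000111001100.
R = 460 − (-1786) = 2246; wraps to -1850 = 100011000110
R = -1850 + 1638 = -212 = 111100101100
R = -212 + (-1858) = -2070; wraps to 2026 = 011111101010
R = NOT 011111101010 = 100000010101 = -2027

100000010101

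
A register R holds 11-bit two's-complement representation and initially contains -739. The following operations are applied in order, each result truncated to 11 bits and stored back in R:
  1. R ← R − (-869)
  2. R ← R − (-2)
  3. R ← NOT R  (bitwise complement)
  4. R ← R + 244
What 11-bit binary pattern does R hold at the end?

00001101111

Start: R = -739 = 10100011101.
R = -739 − (-869) = 130 = 00010000010
R = 130 − (-2) = 132 = 00010000100
R = NOT 00010000100 = 11101111011 = -133
R = -133 + 244 = 111 = 00001101111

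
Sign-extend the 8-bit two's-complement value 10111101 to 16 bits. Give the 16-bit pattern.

1111111110111101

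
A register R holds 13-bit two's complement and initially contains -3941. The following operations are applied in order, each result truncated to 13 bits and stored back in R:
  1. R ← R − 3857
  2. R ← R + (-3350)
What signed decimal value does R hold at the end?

Start: R = -3941 = 1000010011011.
R = -3941 − 3857 = -7798; wraps to 394 = 0000110001010
R = 394 + (-3350) = -2956 = 1010001110100

-2956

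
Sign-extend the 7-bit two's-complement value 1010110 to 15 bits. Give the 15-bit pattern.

111111111010110

MSB of 1010110 is 1; replicate it into the new high bits.
11111111|1010110 → 111111111010110 (still -42).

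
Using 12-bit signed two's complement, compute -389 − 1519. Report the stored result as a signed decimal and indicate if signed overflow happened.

-1908; no overflow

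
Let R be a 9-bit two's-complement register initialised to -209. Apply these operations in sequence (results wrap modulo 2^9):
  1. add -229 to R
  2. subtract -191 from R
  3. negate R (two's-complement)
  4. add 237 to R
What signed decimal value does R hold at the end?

-28

Start: R = -209 = 100101111.
R = -209 + (-229) = -438; wraps to 74 = 001001010
R = 74 − (-191) = 265; wraps to -247 = 100001001
R = −(-247) = 247 = 011110111
R = 247 + 237 = 484; wraps to -28 = 111100100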